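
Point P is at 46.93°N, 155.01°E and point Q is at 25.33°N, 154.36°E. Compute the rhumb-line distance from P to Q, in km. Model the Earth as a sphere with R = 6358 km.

Rhumb course C = atan2(Δλ, Δψ) with Δψ = ln[tan(π/4+φ₂/2)/tan(π/4+φ₁/2)] = -0.4726, Δλ = -0.0113 → C = 181.38°
d = R·|Δφ| / |cos C| = 6358·0.37699 / 0.99971 = 2398 km

2398 km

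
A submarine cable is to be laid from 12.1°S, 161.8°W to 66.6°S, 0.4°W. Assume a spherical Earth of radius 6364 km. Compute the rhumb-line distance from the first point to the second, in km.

Δψ = ln[tan(π/4+φ₂/2)/tan(π/4+φ₁/2)] = -1.3618;  Δφ = -0.9512 rad,  Δλ = +2.8170 rad
q = Δφ/Δψ = 0.6985
d = R·√(Δφ² + q²Δλ²) = 6364·2.18544 = 13908 km

13908 km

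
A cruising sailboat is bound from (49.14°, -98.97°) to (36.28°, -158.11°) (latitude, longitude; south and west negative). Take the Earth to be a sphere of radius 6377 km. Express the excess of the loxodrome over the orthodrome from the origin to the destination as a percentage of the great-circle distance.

Great circle: σ = 0.7698 rad → d_gc = Rσ = 4909.0 km
Rhumb: Δφ = -0.2244, Δλ = -1.0322, Δψ = -0.3072, q = Δφ/Δψ = 0.7306 → d_rh = R√(Δφ²+q²Δλ²) = 5017.5 km
Excess = (5017.5 − 4909.0) / 4909.0 = 108.5 / 4909.0 = 2.21% ≈ 2.2%

2.2%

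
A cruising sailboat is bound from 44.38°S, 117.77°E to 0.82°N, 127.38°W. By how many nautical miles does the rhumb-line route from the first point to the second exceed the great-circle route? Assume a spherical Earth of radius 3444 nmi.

259 nmi

Great circle: cos σ = sin φ₁ sin φ₂ + cos φ₁ cos φ₂ cos Δλ,  σ = 1.8863 rad → d_gc = 6496.6 nmi
Rhumb line: Δψ = +0.8805, q = Δφ/Δψ = 0.8960, d_rh = R√(Δφ²+q²Δλ²) = 6755.9 nmi
Excess = 6755.9 − 6496.6 = 259.3 ≈ 259 nmi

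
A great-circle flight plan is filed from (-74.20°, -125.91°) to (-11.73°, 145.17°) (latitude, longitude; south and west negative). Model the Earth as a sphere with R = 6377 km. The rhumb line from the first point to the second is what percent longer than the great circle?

Great circle: σ = 1.3688 rad → d_gc = Rσ = 8728.7 km
Rhumb: Δφ = +1.0903, Δλ = -1.5519, Δψ = +1.7688, q = Δφ/Δψ = 0.6164 → d_rh = R√(Δφ²+q²Δλ²) = 9249.7 km
Excess = (9249.7 − 8728.7) / 8728.7 = 521.0 / 8728.7 = 5.97% ≈ 6.0%

6.0%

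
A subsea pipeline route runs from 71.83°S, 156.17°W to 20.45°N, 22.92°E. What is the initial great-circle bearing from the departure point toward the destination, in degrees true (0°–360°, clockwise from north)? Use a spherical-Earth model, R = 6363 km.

178.9°

θ = atan2( sin Δλ·cos φ₂ ,  cos φ₁ sin φ₂ − sin φ₁ cos φ₂ cos Δλ )
  = atan2(+0.0149, -0.7812) = 178.91°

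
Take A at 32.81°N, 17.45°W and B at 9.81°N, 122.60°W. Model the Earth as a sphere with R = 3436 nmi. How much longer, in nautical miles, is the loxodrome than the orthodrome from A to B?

Great circle: cos σ = sin φ₁ sin φ₂ + cos φ₁ cos φ₂ cos Δλ,  σ = 1.6952 rad → d_gc = 5824.8 nmi
Rhumb line: Δψ = -0.4347, q = Δφ/Δψ = 0.9234, d_rh = R√(Δφ²+q²Δλ²) = 5984.0 nmi
Excess = 5984.0 − 5824.8 = 159.2 ≈ 159 nmi

159 nmi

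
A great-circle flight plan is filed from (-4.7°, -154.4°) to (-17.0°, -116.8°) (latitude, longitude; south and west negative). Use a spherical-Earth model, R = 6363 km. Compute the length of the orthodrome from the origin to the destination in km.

4312 km

cos σ = sin φ₁ sin φ₂ + cos φ₁ cos φ₂ cos Δλ
      = sin(-4.70°)sin(-17.00°) + cos(-4.70°)cos(-17.00°)cos(37.60°) = 0.7791
σ = 38.824° → d = Rσ = 6363·0.67760 = 4312 km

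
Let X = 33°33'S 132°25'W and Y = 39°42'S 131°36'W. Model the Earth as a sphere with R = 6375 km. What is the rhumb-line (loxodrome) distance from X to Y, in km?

688 km

Δψ = ln[tan(π/4+φ₂/2)/tan(π/4+φ₁/2)] = -0.1339;  Δφ = -0.1073 rad,  Δλ = +0.0143 rad
q = Δφ/Δψ = 0.8017
d = R·√(Δφ² + q²Δλ²) = 6375·0.10794 = 688 km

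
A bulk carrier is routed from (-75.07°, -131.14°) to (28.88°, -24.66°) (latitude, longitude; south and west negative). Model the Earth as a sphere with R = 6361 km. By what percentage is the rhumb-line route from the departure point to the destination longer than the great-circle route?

Great circle: σ = 2.1302 rad → d_gc = Rσ = 13550.1 km
Rhumb: Δφ = +1.8143, Δλ = +1.8584, Δψ = +2.5592, q = Δφ/Δψ = 0.7089 → d_rh = R√(Δφ²+q²Δλ²) = 14262.5 km
Excess = (14262.5 − 13550.1) / 13550.1 = 712.4 / 13550.1 = 5.26% ≈ 5.3%

5.3%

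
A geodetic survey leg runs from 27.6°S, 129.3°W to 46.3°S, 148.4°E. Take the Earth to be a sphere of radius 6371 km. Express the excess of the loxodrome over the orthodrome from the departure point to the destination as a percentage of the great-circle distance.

Great circle: σ = 1.1407 rad → d_gc = Rσ = 7267.2 km
Rhumb: Δφ = -0.3264, Δλ = -1.4364, Δψ = -0.4123, q = Δφ/Δψ = 0.7915 → d_rh = R√(Δφ²+q²Δλ²) = 7536.2 km
Excess = (7536.2 − 7267.2) / 7267.2 = 269.0 / 7267.2 = 3.70% ≈ 3.7%

3.7%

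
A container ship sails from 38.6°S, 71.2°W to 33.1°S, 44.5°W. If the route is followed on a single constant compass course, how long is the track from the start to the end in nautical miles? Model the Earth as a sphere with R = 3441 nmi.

1340 nmi

Δψ = ln[tan(π/4+φ₂/2)/tan(π/4+φ₁/2)] = +0.1185;  Δφ = +0.0960 rad,  Δλ = +0.4660 rad
q = Δφ/Δψ = 0.8099
d = R·√(Δφ² + q²Δλ²) = 3441·0.38944 = 1340 nmi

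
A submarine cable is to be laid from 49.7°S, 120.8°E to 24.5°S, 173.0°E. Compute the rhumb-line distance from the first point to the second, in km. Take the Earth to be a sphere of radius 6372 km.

Δψ = ln[tan(π/4+φ₂/2)/tan(π/4+φ₁/2)] = +0.5613;  Δφ = +0.4398 rad,  Δλ = +0.9111 rad
q = Δφ/Δψ = 0.7836
d = R·√(Δφ² + q²Δλ²) = 6372·0.83850 = 5343 km

5343 km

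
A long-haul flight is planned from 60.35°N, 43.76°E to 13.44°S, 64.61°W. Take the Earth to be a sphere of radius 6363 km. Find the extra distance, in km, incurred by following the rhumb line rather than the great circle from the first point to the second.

555 km

Great circle: cos σ = sin φ₁ sin φ₂ + cos φ₁ cos φ₂ cos Δλ,  σ = 1.9322 rad → d_gc = 12294.9 km
Rhumb line: Δψ = -1.5660, q = Δφ/Δψ = 0.8224, d_rh = R√(Δφ²+q²Δλ²) = 12849.8 km
Excess = 12849.8 − 12294.9 = 554.9 ≈ 555 km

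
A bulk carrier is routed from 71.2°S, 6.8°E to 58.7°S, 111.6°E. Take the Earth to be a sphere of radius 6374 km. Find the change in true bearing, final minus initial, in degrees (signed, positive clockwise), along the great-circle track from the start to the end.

Initial bearing θ₁ = atan2(sin Δλ cos φ₂, cos φ₁ sin φ₂ − sin φ₁ cos φ₂ cos Δλ) = 128.60°
Final bearing θ₂ = (initial bearing from the destination back to the start) + 180° = 29.00°
Δθ = θ₂ − θ₁ = -99.6°

-99.6°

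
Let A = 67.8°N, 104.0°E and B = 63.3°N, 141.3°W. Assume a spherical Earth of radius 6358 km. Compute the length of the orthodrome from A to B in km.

Haversine: a = sin²(Δφ/2)+cos φ₁ cos φ₂ sin²(Δλ/2) = 0.12190;  σ = 2·atan2(√a,√(1−a))
σ = 40.869° → d = Rσ = 6358·0.71330 = 4535 km

4535 km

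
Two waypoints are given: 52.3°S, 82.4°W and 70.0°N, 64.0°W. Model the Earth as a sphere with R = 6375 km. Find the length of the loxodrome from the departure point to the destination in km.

Δψ = ln[tan(π/4+φ₂/2)/tan(π/4+φ₁/2)] = +2.8101;  Δφ = +2.1345 rad,  Δλ = +0.3211 rad
q = Δφ/Δψ = 0.7596
d = R·√(Δφ² + q²Δλ²) = 6375·2.14843 = 13696 km

13696 km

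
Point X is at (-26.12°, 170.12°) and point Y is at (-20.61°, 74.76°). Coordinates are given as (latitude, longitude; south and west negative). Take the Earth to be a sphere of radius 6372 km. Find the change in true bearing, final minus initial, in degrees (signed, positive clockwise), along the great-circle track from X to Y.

+47.1°

Initial bearing θ₁ = atan2(sin Δλ cos φ₂, cos φ₁ sin φ₂ − sin φ₁ cos φ₂ cos Δλ) = 249.17°
Final bearing θ₂ = (initial bearing from the destination back to the start) + 180° = 296.29°
Δθ = θ₂ − θ₁ = +47.1°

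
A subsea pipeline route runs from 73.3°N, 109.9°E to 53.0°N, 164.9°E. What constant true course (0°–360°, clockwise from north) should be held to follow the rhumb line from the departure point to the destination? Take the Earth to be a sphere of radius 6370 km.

Meridional parts: M(φ₁)=+1.9189, M(φ₂)=+1.0948 → ΔM = -0.8240;  Δλ = +0.9599 rad
tan C = Δλ / ΔM = -1.1649 → C = 130.64°

130.6°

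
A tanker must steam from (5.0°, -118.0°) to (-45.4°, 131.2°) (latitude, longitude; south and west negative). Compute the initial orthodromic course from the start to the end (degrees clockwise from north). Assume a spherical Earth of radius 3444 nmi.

223.7°

θ = atan2( sin Δλ·cos φ₂ ,  cos φ₁ sin φ₂ − sin φ₁ cos φ₂ cos Δλ )
  = atan2(-0.6564, -0.6876) = 223.67°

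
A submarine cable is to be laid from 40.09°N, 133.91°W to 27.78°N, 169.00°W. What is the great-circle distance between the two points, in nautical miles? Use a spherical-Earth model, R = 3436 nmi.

1880 nmi

Haversine: a = sin²(Δφ/2)+cos φ₁ cos φ₂ sin²(Δλ/2) = 0.07301;  σ = 2·atan2(√a,√(1−a))
σ = 31.352° → d = Rσ = 3436·0.54719 = 1880 nmi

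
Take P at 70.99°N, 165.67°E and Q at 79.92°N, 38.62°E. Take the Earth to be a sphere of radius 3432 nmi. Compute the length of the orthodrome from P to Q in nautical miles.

1575 nmi

Haversine: a = sin²(Δφ/2)+cos φ₁ cos φ₂ sin²(Δλ/2) = 0.05174;  σ = 2·atan2(√a,√(1−a))
σ = 26.296° → d = Rσ = 3432·0.45895 = 1575 nmi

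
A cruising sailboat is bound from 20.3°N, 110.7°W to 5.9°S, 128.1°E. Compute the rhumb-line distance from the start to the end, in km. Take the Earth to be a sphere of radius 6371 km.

13566 km

Δψ = ln[tan(π/4+φ₂/2)/tan(π/4+φ₁/2)] = -0.4651;  Δφ = -0.4573 rad,  Δλ = -2.1153 rad
q = Δφ/Δψ = 0.9832
d = R·√(Δφ² + q²Δλ²) = 6371·2.12938 = 13566 km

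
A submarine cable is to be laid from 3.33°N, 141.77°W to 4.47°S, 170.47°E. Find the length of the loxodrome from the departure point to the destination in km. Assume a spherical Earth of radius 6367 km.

Δψ = ln[tan(π/4+φ₂/2)/tan(π/4+φ₁/2)] = -0.1362;  Δφ = -0.1361 rad,  Δλ = -0.8336 rad
q = Δφ/Δψ = 0.9992
d = R·√(Δφ² + q²Δλ²) = 6367·0.84394 = 5373 km

5373 km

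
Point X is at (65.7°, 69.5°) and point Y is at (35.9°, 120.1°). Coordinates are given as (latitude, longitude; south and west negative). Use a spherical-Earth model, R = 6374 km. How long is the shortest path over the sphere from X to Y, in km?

cos σ = sin φ₁ sin φ₂ + cos φ₁ cos φ₂ cos Δλ
      = sin(65.70°)sin(35.90°) + cos(65.70°)cos(35.90°)cos(50.60°) = 0.7460
σ = 41.754° → d = Rσ = 6374·0.72875 = 4645 km

4645 km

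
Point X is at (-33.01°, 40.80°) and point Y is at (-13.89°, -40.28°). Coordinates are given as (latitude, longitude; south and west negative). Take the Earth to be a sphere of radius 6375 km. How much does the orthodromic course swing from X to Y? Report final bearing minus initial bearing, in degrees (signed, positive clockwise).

+38.1°

Initial bearing θ₁ = atan2(sin Δλ cos φ₂, cos φ₁ sin φ₂ − sin φ₁ cos φ₂ cos Δλ) = 262.91°
Final bearing θ₂ = (initial bearing from the destination back to the start) + 180° = 300.99°
Δθ = θ₂ − θ₁ = +38.1°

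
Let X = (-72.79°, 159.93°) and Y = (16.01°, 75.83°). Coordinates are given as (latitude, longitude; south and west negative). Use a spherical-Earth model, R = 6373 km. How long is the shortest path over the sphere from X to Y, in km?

Haversine: a = sin²(Δφ/2)+cos φ₁ cos φ₂ sin²(Δλ/2) = 0.61711;  σ = 2·atan2(√a,√(1−a))
σ = 103.546° → d = Rσ = 6373·1.80721 = 11517 km

11517 km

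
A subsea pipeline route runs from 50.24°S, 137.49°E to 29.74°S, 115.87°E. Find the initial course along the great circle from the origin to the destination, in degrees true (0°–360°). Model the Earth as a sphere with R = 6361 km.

313.5°

N = sin Δλ·cos φ₂ = -0.3199;  D = cos φ₁ sin φ₂ − sin φ₁ cos φ₂ cos Δλ = +0.3032
initial course = atan2(N, D) = 313.47°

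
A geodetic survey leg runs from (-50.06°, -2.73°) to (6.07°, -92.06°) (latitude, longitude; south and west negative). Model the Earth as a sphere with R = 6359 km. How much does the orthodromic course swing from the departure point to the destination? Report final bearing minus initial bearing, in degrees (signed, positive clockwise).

+45.5°

At departure: θ₁ = atan2(sin Δλ cos φ₂, cos φ₁ sin φ₂ − sin φ₁ cos φ₂ cos Δλ) = 274.42°
At arrival: θ₂ = atan2(sin Δλ cos φ₁, −cos φ₂ sin φ₁ + sin φ₂ cos φ₁ cos Δλ) = 319.93°
Δθ = θ₂ − θ₁ = +45.5°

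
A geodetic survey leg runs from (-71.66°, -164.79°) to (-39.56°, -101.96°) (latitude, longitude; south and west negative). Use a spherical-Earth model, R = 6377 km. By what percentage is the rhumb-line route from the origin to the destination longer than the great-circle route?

3.6%

Great circle: σ = 0.7737 rad → d_gc = Rσ = 4934.1 km
Rhumb: Δφ = +0.5603, Δλ = +1.0966, Δψ = +1.0708, q = Δφ/Δψ = 0.5232 → d_rh = R√(Δφ²+q²Δλ²) = 5113.8 km
Excess = (5113.8 − 4934.1) / 4934.1 = 179.7 / 4934.1 = 3.64% ≈ 3.6%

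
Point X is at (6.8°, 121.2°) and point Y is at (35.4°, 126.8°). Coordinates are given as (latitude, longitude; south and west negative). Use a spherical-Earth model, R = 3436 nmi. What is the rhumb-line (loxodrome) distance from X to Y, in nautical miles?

1743 nmi

Δψ = ln[tan(π/4+φ₂/2)/tan(π/4+φ₁/2)] = +0.5424;  Δφ = +0.4992 rad,  Δλ = +0.0977 rad
q = Δφ/Δψ = 0.9203
d = R·√(Δφ² + q²Δλ²) = 3436·0.50720 = 1743 nmi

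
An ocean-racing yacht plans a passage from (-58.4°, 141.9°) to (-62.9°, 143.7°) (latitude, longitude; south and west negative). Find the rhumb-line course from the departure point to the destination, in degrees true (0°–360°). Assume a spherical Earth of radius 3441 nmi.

Δψ = ln[tan(π/4+φ₂/2)/tan(π/4+φ₁/2)] = -0.1605
Δλ = +0.0314 rad (taken the short way round)
course = atan2(Δλ, Δψ) = 168.93°

168.9°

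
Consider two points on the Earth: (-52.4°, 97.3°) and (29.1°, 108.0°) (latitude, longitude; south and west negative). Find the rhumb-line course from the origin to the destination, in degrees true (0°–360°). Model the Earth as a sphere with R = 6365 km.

Meridional parts: M(φ₁)=-1.0776, M(φ₂)=+0.5312 → ΔM = +1.6088;  Δλ = +0.1868 rad
tan C = Δλ / ΔM = +0.1161 → C = 6.62°

6.6°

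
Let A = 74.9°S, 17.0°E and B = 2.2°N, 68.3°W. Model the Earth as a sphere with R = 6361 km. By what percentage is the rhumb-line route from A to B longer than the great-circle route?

4.7%

Great circle: σ = 1.5865 rad → d_gc = Rσ = 10091.9 km
Rhumb: Δφ = +1.3456, Δλ = -1.4888, Δψ = +2.0593, q = Δφ/Δψ = 0.6535 → d_rh = R√(Δφ²+q²Δλ²) = 10562.3 km
Excess = (10562.3 − 10091.9) / 10091.9 = 470.4 / 10091.9 = 4.66% ≈ 4.7%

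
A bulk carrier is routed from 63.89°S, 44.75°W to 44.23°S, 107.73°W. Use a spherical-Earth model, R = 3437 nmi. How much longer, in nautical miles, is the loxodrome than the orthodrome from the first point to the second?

Great circle: cos σ = sin φ₁ sin φ₂ + cos φ₁ cos φ₂ cos Δλ,  σ = 0.6926 rad → d_gc = 2380.3 nmi
Rhumb line: Δψ = +0.5990, q = Δφ/Δψ = 0.5728, d_rh = R√(Δφ²+q²Δλ²) = 2464.5 nmi
Excess = 2464.5 − 2380.3 = 84.2 ≈ 84 nmi

84 nmi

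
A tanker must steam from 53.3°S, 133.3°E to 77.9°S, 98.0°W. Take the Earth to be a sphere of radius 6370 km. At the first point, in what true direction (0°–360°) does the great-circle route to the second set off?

166.7°

N = sin Δλ·cos φ₂ = +0.1636;  D = cos φ₁ sin φ₂ − sin φ₁ cos φ₂ cos Δλ = -0.6894
initial course = atan2(N, D) = 166.65°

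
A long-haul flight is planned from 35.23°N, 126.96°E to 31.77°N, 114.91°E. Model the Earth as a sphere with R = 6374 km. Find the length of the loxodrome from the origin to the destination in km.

1182 km

Rhumb course C = atan2(Δλ, Δψ) with Δψ = ln[tan(π/4+φ₂/2)/tan(π/4+φ₁/2)] = -0.0724, Δλ = -0.2103 → C = 250.99°
d = R·|Δφ| / |cos C| = 6374·0.06039 / 0.32566 = 1182 km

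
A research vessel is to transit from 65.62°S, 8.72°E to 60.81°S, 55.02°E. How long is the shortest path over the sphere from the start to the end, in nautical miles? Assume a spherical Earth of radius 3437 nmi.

cos σ = sin φ₁ sin φ₂ + cos φ₁ cos φ₂ cos Δλ
      = sin(-65.62°)sin(-60.81°) + cos(-65.62°)cos(-60.81°)cos(46.30°) = 0.9342
σ = 20.893° → d = Rσ = 3437·0.36465 = 1253 nmi

1253 nmi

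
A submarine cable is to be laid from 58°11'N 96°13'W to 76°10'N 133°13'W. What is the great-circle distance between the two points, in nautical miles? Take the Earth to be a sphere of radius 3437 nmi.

cos σ = sin φ₁ sin φ₂ + cos φ₁ cos φ₂ cos Δλ
      = sin(58.18°)sin(76.17°) + cos(58.18°)cos(76.17°)cos(-37.00°) = 0.9258
σ = 22.216° → d = Rσ = 3437·0.38775 = 1333 nmi

1333 nmi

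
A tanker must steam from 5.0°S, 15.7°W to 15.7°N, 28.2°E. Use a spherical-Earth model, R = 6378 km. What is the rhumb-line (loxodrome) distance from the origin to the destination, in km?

Rhumb course C = atan2(Δλ, Δψ) with Δψ = ln[tan(π/4+φ₂/2)/tan(π/4+φ₁/2)] = +0.3649, Δλ = +0.7662 → C = 64.53°
d = R·|Δφ| / |cos C| = 6378·0.36128 / 0.42996 = 5359 km

5359 km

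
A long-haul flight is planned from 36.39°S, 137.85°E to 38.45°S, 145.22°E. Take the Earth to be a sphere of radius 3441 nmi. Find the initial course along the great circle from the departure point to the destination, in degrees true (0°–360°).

θ = atan2( sin Δλ·cos φ₂ ,  cos φ₁ sin φ₂ − sin φ₁ cos φ₂ cos Δλ )
  = atan2(+0.1005, -0.0398) = 111.60°

111.6°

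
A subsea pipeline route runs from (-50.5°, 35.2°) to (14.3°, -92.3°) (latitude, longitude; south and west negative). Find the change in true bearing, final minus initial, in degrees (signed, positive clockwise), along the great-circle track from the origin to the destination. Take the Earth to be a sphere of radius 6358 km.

+73.5°

At departure: θ₁ = atan2(sin Δλ cos φ₂, cos φ₁ sin φ₂ − sin φ₁ cos φ₂ cos Δλ) = 248.81°
At arrival: θ₂ = atan2(sin Δλ cos φ₁, −cos φ₂ sin φ₁ + sin φ₂ cos φ₁ cos Δλ) = 322.26°
Δθ = θ₂ − θ₁ = +73.5°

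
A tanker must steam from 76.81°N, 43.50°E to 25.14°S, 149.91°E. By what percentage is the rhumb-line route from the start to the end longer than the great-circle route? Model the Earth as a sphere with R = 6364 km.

5.9%

Great circle: σ = 2.0623 rad → d_gc = Rσ = 13124.7 km
Rhumb: Δφ = -1.7794, Δλ = +1.8572, Δψ = -2.6111, q = Δφ/Δψ = 0.6815 → d_rh = R√(Δφ²+q²Δλ²) = 13896.2 km
Excess = (13896.2 − 13124.7) / 13124.7 = 771.5 / 13124.7 = 5.88% ≈ 5.9%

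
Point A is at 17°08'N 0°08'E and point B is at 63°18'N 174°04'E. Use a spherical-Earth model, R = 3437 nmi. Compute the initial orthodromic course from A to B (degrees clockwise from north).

2.8°

N = sin Δλ·cos φ₂ = +0.0475;  D = cos φ₁ sin φ₂ − sin φ₁ cos φ₂ cos Δλ = +0.9854
initial course = atan2(N, D) = 2.76°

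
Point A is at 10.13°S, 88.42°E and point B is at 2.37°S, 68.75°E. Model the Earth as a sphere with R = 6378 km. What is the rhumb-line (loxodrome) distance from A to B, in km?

Δψ = ln[tan(π/4+φ₂/2)/tan(π/4+φ₁/2)] = +0.1364;  Δφ = +0.1354 rad,  Δλ = -0.3433 rad
q = Δφ/Δψ = 0.9933
d = R·√(Δφ² + q²Δλ²) = 6378·0.36691 = 2340 km

2340 km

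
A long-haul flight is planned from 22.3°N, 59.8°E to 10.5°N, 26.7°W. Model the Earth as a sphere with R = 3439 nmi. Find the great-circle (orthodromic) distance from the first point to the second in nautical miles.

4972 nmi

cos σ = sin φ₁ sin φ₂ + cos φ₁ cos φ₂ cos Δλ
      = sin(22.30°)sin(10.50°) + cos(22.30°)cos(10.50°)cos(-86.50°) = 0.1247
σ = 82.837° → d = Rσ = 3439·1.44578 = 4972 nmi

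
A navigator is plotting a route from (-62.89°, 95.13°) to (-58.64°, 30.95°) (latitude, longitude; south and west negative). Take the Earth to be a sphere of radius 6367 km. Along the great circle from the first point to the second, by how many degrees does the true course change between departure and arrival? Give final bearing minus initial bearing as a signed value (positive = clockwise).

Initial bearing θ₁ = atan2(sin Δλ cos φ₂, cos φ₁ sin φ₂ − sin φ₁ cos φ₂ cos Δλ) = 248.20°
Final bearing θ₂ = (initial bearing from the destination back to the start) + 180° = 305.61°
Δθ = θ₂ − θ₁ = +57.4°

+57.4°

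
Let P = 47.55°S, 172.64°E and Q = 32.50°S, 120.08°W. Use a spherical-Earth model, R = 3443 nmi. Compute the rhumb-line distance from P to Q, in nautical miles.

3205 nmi

Δψ = ln[tan(π/4+φ₂/2)/tan(π/4+φ₁/2)] = +0.3454;  Δφ = +0.2627 rad,  Δλ = +1.1743 rad
q = Δφ/Δψ = 0.7604
d = R·√(Δφ² + q²Δλ²) = 3443·0.93077 = 3205 nmi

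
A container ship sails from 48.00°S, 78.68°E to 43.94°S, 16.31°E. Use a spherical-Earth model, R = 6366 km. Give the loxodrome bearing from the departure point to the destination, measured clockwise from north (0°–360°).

275.4°

Δψ = ln[tan(π/4+φ₂/2)/tan(π/4+φ₁/2)] = +0.1020
Δλ = -1.0886 rad (taken the short way round)
course = atan2(Δλ, Δψ) = 275.35°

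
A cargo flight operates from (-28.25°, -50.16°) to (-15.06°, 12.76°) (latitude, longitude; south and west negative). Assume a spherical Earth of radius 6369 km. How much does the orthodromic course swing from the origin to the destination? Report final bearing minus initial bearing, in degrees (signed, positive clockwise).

Initial bearing θ₁ = atan2(sin Δλ cos φ₂, cos φ₁ sin φ₂ − sin φ₁ cos φ₂ cos Δλ) = 91.39°
Final bearing θ₂ = (initial bearing from the destination back to the start) + 180° = 65.78°
Δθ = θ₂ − θ₁ = -25.6°

-25.6°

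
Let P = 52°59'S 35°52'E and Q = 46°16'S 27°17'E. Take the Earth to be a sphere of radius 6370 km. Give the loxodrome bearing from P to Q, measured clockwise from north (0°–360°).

Δψ = ln[tan(π/4+φ₂/2)/tan(π/4+φ₁/2)] = +0.1814
Δλ = -0.1498 rad (taken the short way round)
course = atan2(Δλ, Δψ) = 320.44°

320.4°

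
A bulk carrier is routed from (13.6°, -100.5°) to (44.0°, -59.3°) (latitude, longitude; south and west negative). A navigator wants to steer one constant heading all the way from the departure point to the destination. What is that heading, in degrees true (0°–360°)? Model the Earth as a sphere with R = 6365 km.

Δψ = ln[tan(π/4+φ₂/2)/tan(π/4+φ₁/2)] = +0.6173
Δλ = +0.7191 rad (taken the short way round)
course = atan2(Δλ, Δψ) = 49.36°

49.4°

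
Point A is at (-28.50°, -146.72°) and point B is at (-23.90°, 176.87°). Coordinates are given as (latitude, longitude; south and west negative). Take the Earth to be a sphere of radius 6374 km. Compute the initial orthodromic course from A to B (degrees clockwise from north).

θ = atan2( sin Δλ·cos φ₂ ,  cos φ₁ sin φ₂ − sin φ₁ cos φ₂ cos Δλ )
  = atan2(-0.5427, -0.0050) = 269.48°

269.5°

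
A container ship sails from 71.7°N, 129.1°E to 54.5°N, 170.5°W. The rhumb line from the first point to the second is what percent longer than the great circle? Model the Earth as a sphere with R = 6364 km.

Great circle: σ = 0.5296 rad → d_gc = Rσ = 3370.4 km
Rhumb: Δφ = -0.3002, Δλ = +1.0542, Δψ = -0.6868, q = Δφ/Δψ = 0.4371 → d_rh = R√(Δφ²+q²Δλ²) = 3499.8 km
Excess = (3499.8 − 3370.4) / 3370.4 = 129.4 / 3370.4 = 3.84% ≈ 3.8%

3.8%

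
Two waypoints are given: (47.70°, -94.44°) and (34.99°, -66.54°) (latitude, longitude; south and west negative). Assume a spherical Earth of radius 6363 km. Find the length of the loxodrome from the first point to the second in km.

Rhumb course C = atan2(Δλ, Δψ) with Δψ = ln[tan(π/4+φ₂/2)/tan(π/4+φ₁/2)] = -0.2970, Δλ = +0.4869 → C = 121.38°
d = R·|Δφ| / |cos C| = 6363·0.22183 / 0.52076 = 2710 km

2710 km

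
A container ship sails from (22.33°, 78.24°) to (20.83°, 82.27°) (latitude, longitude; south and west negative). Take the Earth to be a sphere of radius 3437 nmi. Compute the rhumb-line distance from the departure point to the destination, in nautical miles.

Rhumb course C = atan2(Δλ, Δψ) with Δψ = ln[tan(π/4+φ₂/2)/tan(π/4+φ₁/2)] = -0.0282, Δλ = +0.0703 → C = 111.82°
d = R·|Δφ| / |cos C| = 3437·0.02618 / 0.37161 = 242 nmi

242 nmi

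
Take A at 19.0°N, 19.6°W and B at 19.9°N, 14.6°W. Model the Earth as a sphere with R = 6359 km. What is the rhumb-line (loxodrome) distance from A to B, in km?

533 km

Rhumb course C = atan2(Δλ, Δψ) with Δψ = ln[tan(π/4+φ₂/2)/tan(π/4+φ₁/2)] = +0.0167, Δλ = +0.0873 → C = 79.19°
d = R·|Δφ| / |cos C| = 6359·0.01571 / 0.18751 = 533 km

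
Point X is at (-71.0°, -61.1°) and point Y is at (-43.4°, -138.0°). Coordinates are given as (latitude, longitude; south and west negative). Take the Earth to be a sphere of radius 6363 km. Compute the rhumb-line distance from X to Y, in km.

Δψ = ln[tan(π/4+φ₂/2)/tan(π/4+φ₁/2)] = +0.9453;  Δφ = +0.4817 rad,  Δλ = -1.3422 rad
q = Δφ/Δψ = 0.5096
d = R·√(Δφ² + q²Δλ²) = 6363·0.83656 = 5323 km

5323 km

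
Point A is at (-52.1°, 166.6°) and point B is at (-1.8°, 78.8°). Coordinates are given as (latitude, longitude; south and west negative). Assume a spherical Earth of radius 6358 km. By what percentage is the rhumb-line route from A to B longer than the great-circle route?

Great circle: σ = 1.5224 rad → d_gc = Rσ = 9679.6 km
Rhumb: Δφ = +0.8779, Δλ = -1.5324, Δψ = +1.0376, q = Δφ/Δψ = 0.8461 → d_rh = R√(Δφ²+q²Δλ²) = 9955.5 km
Excess = (9955.5 − 9679.6) / 9679.6 = 275.9 / 9679.6 = 2.8503% ≈ 2.9%

2.9%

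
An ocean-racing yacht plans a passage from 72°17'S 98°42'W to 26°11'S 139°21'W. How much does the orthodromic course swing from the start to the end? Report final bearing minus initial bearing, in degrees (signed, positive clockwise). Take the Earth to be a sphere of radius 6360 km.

At departure: θ₁ = atan2(sin Δλ cos φ₂, cos φ₁ sin φ₂ − sin φ₁ cos φ₂ cos Δλ) = 311.34°
At arrival: θ₂ = atan2(sin Δλ cos φ₁, −cos φ₂ sin φ₁ + sin φ₂ cos φ₁ cos Δλ) = 345.25°
Δθ = θ₂ − θ₁ = +33.9°

+33.9°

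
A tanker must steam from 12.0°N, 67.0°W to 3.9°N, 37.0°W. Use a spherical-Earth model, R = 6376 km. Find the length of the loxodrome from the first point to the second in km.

3424 km

Δψ = ln[tan(π/4+φ₂/2)/tan(π/4+φ₁/2)] = -0.1429;  Δφ = -0.1414 rad,  Δλ = +0.5236 rad
q = Δφ/Δψ = 0.9895
d = R·√(Δφ² + q²Δλ²) = 6376·0.53706 = 3424 km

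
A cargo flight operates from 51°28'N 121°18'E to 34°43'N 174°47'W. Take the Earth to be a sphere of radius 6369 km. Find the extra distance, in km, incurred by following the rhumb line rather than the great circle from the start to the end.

Great circle: cos σ = sin φ₁ sin φ₂ + cos φ₁ cos φ₂ cos Δλ,  σ = 0.8357 rad → d_gc = 5322.66 km
Rhumb line: Δψ = -0.4043, q = Δφ/Δψ = 0.7230, d_rh = R√(Δφ²+q²Δλ²) = 5464.23 km
Excess = 5464.23 − 5322.66 = 141.57 ≈ 142 km

142 km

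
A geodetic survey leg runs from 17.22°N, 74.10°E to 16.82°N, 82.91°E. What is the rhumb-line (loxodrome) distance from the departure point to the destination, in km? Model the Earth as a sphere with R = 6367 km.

937 km

Δψ = ln[tan(π/4+φ₂/2)/tan(π/4+φ₁/2)] = -0.0073;  Δφ = -0.0070 rad,  Δλ = +0.1538 rad
q = Δφ/Δψ = 0.9562
d = R·√(Δφ² + q²Δλ²) = 6367·0.14719 = 937 km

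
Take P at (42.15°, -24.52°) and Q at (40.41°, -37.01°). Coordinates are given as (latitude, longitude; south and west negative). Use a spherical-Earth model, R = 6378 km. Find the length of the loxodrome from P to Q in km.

1063 km

Δψ = ln[tan(π/4+φ₂/2)/tan(π/4+φ₁/2)] = -0.0404;  Δφ = -0.0304 rad,  Δλ = -0.2180 rad
q = Δφ/Δψ = 0.7514
d = R·√(Δφ² + q²Δλ²) = 6378·0.16659 = 1063 km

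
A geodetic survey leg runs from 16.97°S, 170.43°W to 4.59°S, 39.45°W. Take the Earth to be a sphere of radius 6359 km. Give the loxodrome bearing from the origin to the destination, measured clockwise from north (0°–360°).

84.5°

Δψ = ln[tan(π/4+φ₂/2)/tan(π/4+φ₁/2)] = +0.2204
Δλ = +2.2860 rad (taken the short way round)
course = atan2(Δλ, Δψ) = 84.49°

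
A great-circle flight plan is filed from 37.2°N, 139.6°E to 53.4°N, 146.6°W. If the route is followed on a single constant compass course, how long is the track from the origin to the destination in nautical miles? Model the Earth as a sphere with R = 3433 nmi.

Δψ = ln[tan(π/4+φ₂/2)/tan(π/4+φ₁/2)] = +0.4061;  Δφ = +0.2827 rad,  Δλ = +1.2881 rad
q = Δφ/Δψ = 0.6962
d = R·√(Δφ² + q²Δλ²) = 3433·0.94026 = 3228 nmi

3228 nmi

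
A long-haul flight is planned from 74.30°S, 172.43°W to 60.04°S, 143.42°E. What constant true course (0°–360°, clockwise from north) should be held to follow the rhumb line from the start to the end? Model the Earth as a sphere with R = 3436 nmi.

310.7°

Δψ = ln[tan(π/4+φ₂/2)/tan(π/4+φ₁/2)] = +0.6631
Δλ = -0.7706 rad (taken the short way round)
course = atan2(Δλ, Δψ) = 310.71°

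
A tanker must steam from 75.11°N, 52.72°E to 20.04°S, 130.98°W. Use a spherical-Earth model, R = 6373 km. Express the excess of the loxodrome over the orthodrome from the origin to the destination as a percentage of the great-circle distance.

Great circle: σ = 2.1798 rad → d_gc = Rσ = 13892.0 km
Rhumb: Δφ = -1.6607, Δλ = +3.0770, Δψ = -2.3922, q = Δφ/Δψ = 0.6942 → d_rh = R√(Δφ²+q²Δλ²) = 17243.5 km
Excess = (17243.5 − 13892.0) / 13892.0 = 3351.5 / 13892.0 = 24.13% ≈ 24.1%

24.1%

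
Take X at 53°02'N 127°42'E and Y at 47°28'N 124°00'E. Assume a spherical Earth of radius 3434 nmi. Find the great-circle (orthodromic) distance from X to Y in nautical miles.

cos σ = sin φ₁ sin φ₂ + cos φ₁ cos φ₂ cos Δλ
      = sin(53.03°)sin(47.47°) + cos(53.03°)cos(47.47°)cos(-3.70°) = 0.9944
σ = 6.047° → d = Rσ = 3434·0.10553 = 362 nmi

362 nmi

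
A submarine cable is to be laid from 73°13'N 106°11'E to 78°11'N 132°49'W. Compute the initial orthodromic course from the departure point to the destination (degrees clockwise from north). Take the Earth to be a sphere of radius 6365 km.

24.6°

θ = atan2( sin Δλ·cos φ₂ ,  cos φ₁ sin φ₂ − sin φ₁ cos φ₂ cos Δλ )
  = atan2(+0.1755, +0.3836) = 24.59°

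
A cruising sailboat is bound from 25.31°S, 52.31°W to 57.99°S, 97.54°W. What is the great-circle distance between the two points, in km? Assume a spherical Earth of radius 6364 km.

5062 km

Haversine: a = sin²(Δφ/2)+cos φ₁ cos φ₂ sin²(Δλ/2) = 0.15001;  σ = 2·atan2(√a,√(1−a))
σ = 45.574° → d = Rσ = 6364·0.79542 = 5062 km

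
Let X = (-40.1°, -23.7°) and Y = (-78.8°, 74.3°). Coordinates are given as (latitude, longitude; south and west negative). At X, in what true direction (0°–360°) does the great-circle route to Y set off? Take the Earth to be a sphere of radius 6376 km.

N = sin Δλ·cos φ₂ = +0.1923;  D = cos φ₁ sin φ₂ − sin φ₁ cos φ₂ cos Δλ = -0.7678
initial course = atan2(N, D) = 165.94°

165.9°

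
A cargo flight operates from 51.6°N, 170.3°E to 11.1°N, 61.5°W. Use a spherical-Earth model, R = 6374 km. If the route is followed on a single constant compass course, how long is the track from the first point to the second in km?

12559 km

Δψ = ln[tan(π/4+φ₂/2)/tan(π/4+φ₁/2)] = -0.8599;  Δφ = -0.7069 rad,  Δλ = +2.2375 rad
q = Δφ/Δψ = 0.8220
d = R·√(Δφ² + q²Δλ²) = 6374·1.97040 = 12559 km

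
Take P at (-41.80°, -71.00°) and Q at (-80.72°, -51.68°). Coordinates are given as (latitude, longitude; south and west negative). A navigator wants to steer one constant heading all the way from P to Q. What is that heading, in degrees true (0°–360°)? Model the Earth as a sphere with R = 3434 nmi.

Meridional parts: M(φ₁)=-0.8045, M(φ₂)=-2.5113 → ΔM = -1.7068;  Δλ = +0.3372 rad
tan C = Δλ / ΔM = -0.1976 → C = 168.82°

168.8°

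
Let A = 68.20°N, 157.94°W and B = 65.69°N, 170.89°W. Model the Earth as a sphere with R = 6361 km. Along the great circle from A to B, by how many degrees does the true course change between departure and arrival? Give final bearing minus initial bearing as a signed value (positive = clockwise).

-11.9°

At departure: θ₁ = atan2(sin Δλ cos φ₂, cos φ₁ sin φ₂ − sin φ₁ cos φ₂ cos Δλ) = 249.73°
At arrival: θ₂ = atan2(sin Δλ cos φ₁, −cos φ₂ sin φ₁ + sin φ₂ cos φ₁ cos Δλ) = 237.80°
Δθ = θ₂ − θ₁ = -11.9°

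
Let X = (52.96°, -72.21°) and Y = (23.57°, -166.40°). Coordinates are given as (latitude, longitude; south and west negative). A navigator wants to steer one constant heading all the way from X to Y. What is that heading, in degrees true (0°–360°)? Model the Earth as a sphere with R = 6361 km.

247.8°

Δψ = ln[tan(π/4+φ₂/2)/tan(π/4+φ₁/2)] = -0.6702
Δλ = -1.6439 rad (taken the short way round)
course = atan2(Δλ, Δψ) = 247.82°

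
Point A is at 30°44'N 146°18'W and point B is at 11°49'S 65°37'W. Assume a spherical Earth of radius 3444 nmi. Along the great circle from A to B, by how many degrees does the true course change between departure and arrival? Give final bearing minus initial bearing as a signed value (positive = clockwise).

+17.0°

Initial bearing θ₁ = atan2(sin Δλ cos φ₂, cos φ₁ sin φ₂ − sin φ₁ cos φ₂ cos Δλ) = 104.90°
Final bearing θ₂ = (initial bearing from the destination back to the start) + 180° = 121.94°
Δθ = θ₂ − θ₁ = +17.0°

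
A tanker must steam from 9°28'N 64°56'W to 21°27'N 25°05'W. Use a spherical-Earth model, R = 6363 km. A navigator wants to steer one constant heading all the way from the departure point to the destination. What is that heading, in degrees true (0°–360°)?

72.6°

Meridional parts: M(φ₁)=+0.1660, M(φ₂)=+0.3834 → ΔM = +0.2175;  Δλ = +0.6955 rad
tan C = Δλ / ΔM = +3.1984 → C = 72.64°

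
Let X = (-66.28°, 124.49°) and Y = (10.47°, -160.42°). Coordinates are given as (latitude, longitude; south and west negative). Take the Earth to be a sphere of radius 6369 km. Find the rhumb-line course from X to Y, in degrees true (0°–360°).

Meridional parts: M(φ₁)=-1.5606, M(φ₂)=+0.1838 → ΔM = +1.7444;  Δλ = +1.3106 rad
tan C = Δλ / ΔM = +0.7513 → C = 36.92°

36.9°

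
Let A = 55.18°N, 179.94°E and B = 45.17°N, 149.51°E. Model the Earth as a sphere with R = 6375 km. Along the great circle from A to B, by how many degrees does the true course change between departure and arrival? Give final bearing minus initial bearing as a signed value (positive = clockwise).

-23.7°

Initial bearing θ₁ = atan2(sin Δλ cos φ₂, cos φ₁ sin φ₂ − sin φ₁ cos φ₂ cos Δλ) = 255.24°
Final bearing θ₂ = (initial bearing from the destination back to the start) + 180° = 231.55°
Δθ = θ₂ − θ₁ = -23.7°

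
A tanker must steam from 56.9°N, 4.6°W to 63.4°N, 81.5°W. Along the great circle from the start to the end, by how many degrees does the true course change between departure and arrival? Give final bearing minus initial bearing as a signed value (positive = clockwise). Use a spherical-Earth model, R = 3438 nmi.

-69.2°

Initial bearing θ₁ = atan2(sin Δλ cos φ₂, cos φ₁ sin φ₂ − sin φ₁ cos φ₂ cos Δλ) = 312.76°
Final bearing θ₂ = (initial bearing from the destination back to the start) + 180° = 243.57°
Δθ = θ₂ − θ₁ = -69.2°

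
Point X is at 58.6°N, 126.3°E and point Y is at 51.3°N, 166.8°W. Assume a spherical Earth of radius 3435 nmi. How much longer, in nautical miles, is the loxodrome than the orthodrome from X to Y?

92 nmi

Great circle: cos σ = sin φ₁ sin φ₂ + cos φ₁ cos φ₂ cos Δλ,  σ = 0.6535 rad → d_gc = 2244.9 nmi
Rhumb line: Δψ = -0.2226, q = Δφ/Δψ = 0.5723, d_rh = R√(Δφ²+q²Δλ²) = 2336.8 nmi
Excess = 2336.8 − 2244.9 = 91.9 ≈ 92 nmi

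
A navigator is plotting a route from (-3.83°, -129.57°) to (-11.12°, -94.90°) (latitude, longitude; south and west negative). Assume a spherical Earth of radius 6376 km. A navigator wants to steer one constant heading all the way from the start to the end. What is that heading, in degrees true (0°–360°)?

102.0°

Δψ = ln[tan(π/4+φ₂/2)/tan(π/4+φ₁/2)] = -0.1284
Δλ = +0.6051 rad (taken the short way round)
course = atan2(Δλ, Δψ) = 101.98°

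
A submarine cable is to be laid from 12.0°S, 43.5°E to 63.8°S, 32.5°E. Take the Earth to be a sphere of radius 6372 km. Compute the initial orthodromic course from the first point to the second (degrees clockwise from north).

186.1°

θ = atan2( sin Δλ·cos φ₂ ,  cos φ₁ sin φ₂ − sin φ₁ cos φ₂ cos Δλ )
  = atan2(-0.0842, -0.7875) = 186.11°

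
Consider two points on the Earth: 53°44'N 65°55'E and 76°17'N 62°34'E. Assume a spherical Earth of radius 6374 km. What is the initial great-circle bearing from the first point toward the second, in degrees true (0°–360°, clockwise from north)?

θ = atan2( sin Δλ·cos φ₂ ,  cos φ₁ sin φ₂ − sin φ₁ cos φ₂ cos Δλ )
  = atan2(-0.0139, +0.3838) = 357.93°

357.9°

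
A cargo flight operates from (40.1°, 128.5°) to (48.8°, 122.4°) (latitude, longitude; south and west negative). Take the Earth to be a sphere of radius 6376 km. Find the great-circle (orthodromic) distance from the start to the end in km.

Haversine: a = sin²(Δφ/2)+cos φ₁ cos φ₂ sin²(Δλ/2) = 0.00718;  σ = 2·atan2(√a,√(1−a))
σ = 9.721° → d = Rσ = 6376·0.16967 = 1082 km

1082 km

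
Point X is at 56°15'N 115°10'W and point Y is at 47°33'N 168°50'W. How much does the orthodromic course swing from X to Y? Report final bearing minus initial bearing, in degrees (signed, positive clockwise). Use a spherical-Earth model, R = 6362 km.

-43.5°

At departure: θ₁ = atan2(sin Δλ cos φ₂, cos φ₁ sin φ₂ − sin φ₁ cos φ₂ cos Δλ) = 278.11°
At arrival: θ₂ = atan2(sin Δλ cos φ₁, −cos φ₂ sin φ₁ + sin φ₂ cos φ₁ cos Δλ) = 234.58°
Δθ = θ₂ − θ₁ = -43.5°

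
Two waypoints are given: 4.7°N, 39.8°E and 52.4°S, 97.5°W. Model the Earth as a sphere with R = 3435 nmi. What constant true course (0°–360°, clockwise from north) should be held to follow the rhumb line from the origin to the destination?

244.2°

Meridional parts: M(φ₁)=+0.0821, M(φ₂)=-1.0776 → ΔM = -1.1597;  Δλ = -2.3963 rad
tan C = Δλ / ΔM = +2.0664 → C = 244.18°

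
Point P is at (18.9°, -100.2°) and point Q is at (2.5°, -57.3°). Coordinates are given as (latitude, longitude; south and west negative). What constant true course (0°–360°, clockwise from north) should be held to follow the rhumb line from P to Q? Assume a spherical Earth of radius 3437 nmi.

111.3°

Meridional parts: M(φ₁)=+0.3360, M(φ₂)=+0.0436 → ΔM = -0.2924;  Δλ = +0.7487 rad
tan C = Δλ / ΔM = -2.5610 → C = 111.33°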